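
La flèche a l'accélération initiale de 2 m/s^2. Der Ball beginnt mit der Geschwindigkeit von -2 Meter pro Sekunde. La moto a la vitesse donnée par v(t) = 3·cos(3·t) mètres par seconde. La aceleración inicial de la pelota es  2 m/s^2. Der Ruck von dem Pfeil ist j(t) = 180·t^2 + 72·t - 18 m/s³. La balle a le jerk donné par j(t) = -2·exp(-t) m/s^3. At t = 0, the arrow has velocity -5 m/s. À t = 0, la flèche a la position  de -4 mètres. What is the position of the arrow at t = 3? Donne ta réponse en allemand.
Wir müssen das Integral unserer Gleichung für den Ruck j(t) = 180·t^2 + 72·t - 18 3-mal finden. Durch Integration von dem Ruck und Verwendung der Anfangsbedingung a(0) = 2, erhalten wir a(t) = 60·t^3 + 36·t^2 - 18·t + 2. Die Stammfunktion von der Beschleunigung, mit v(0) = -5, ergibt die Geschwindigkeit: v(t) = 15·t^4 + 12·t^3 - 9·t^2 + 2·t - 5. Die Stammfunktion von der Geschwindigkeit ist die Position. Mit x(0) = -4 erhalten wir x(t) = 3·t^5 + 3·t^4 - 3·t^3 + t^2 - 5·t - 4. Wir haben die Position x(t) = 3·t^5 + 3·t^4 - 3·t^3 + t^2 - 5·t - 4. Durch Einsetzen von t = 3: x(3) = 881.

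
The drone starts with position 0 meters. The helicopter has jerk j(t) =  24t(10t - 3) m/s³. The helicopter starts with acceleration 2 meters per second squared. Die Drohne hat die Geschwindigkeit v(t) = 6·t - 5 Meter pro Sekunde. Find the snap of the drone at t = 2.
Starting from velocity v(t) = 6·t - 5, we take 3 derivatives. Differentiating velocity, we get acceleration: a(t) = 6. Taking d/dt of a(t), we find j(t) = 0. Differentiating jerk, we get snap: s(t) = 0. From the given snap equation s(t) = 0, we substitute t = 2 to get s = 0.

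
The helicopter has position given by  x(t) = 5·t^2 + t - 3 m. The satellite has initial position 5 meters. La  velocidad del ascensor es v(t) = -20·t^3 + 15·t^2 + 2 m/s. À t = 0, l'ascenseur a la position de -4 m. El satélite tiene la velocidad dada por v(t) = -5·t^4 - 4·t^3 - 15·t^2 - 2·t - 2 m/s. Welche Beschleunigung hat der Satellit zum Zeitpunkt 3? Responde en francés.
Nous devons dériver notre équation de la vitesse v(t) = -5·t^4 - 4·t^3 - 15·t^2 - 2·t - 2 1 fois. En dérivant la vitesse, nous obtenons l'accélération: a(t) = -20·t^3 - 12·t^2 - 30·t - 2. En utilisant a(t) = -20·t^3 - 12·t^2 - 30·t - 2 et en substituant t = 3, nous trouvons a = -740.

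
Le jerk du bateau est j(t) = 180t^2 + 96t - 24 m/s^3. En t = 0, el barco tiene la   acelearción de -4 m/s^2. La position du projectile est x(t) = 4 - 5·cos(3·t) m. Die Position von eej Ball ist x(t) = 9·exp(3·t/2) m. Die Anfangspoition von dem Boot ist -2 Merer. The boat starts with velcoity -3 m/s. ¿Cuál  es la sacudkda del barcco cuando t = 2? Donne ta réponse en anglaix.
Using j(t) = 180·t^2 + 96·t - 24 and substituting t = 2, we find j = 888.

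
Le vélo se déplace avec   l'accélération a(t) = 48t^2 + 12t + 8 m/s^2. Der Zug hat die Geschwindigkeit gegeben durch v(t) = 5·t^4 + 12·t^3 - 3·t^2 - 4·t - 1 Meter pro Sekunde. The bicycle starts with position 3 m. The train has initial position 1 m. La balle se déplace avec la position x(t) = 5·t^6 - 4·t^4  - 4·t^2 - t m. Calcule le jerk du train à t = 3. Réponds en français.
En partant de la vitesse v(t) = 5·t^4 + 12·t^3 - 3·t^2 - 4·t - 1, nous prenons 2 dérivées. La dérivée de la vitesse donne l'accélération: a(t) = 20·t^3 + 36·t^2 - 6·t - 4. En prenant d/dt de a(t), nous trouvons j(t) = 60·t^2 + 72·t - 6. De l'équation du jerk j(t) = 60·t^2 + 72·t - 6, nous substituons t = 3 pour obtenir j = 750.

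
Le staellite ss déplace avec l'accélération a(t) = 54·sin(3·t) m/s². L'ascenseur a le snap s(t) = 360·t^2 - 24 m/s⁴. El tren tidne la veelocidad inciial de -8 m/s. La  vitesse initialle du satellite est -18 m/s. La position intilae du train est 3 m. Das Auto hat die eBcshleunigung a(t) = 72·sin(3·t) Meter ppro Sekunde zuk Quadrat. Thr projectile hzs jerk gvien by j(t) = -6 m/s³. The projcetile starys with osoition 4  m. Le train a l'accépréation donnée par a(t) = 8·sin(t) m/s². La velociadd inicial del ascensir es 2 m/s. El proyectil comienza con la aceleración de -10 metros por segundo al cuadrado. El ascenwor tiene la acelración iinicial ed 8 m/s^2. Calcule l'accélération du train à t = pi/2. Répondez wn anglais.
Using a(t) = 8·sin(t) and substituting t = pi/2, we find a = 8.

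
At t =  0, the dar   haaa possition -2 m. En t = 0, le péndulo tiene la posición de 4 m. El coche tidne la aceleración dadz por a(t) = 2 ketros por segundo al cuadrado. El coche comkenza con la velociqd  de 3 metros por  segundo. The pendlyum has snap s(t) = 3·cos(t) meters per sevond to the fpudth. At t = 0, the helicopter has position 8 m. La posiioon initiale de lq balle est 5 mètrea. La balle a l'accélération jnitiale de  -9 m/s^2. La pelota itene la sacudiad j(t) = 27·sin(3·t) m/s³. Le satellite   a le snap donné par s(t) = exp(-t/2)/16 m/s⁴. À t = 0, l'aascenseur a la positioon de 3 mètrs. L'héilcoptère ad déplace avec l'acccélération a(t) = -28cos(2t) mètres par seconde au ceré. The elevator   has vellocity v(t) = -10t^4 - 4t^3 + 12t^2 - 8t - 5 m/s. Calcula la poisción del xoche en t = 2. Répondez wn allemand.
Wir müssen unsere Gleichung für die Beschleunigung a(t) = 2 2-mal integrieren. Durch Integration von der Beschleunigung und Verwendung der Anfangsbedingung v(0) = 3, erhalten wir v(t) = 2·t + 3. Das Integral von der Geschwindigkeit ist die Position. Mit x(0) = -2 erhalten wir x(t) = t^2 + 3·t - 2. Wir haben die Position x(t) = t^2 + 3·t - 2. Durch Einsetzen von t = 2: x(2) = 8.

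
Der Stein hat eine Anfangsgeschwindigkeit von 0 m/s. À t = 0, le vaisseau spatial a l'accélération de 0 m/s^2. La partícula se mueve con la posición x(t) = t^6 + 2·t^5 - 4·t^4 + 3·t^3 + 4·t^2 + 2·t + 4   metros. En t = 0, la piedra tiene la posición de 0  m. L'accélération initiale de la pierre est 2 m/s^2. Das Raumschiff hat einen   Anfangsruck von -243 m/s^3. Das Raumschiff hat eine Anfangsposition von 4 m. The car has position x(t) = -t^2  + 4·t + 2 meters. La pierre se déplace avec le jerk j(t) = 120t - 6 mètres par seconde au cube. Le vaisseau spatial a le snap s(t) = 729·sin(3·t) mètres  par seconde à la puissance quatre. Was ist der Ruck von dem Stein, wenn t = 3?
Mit j(t) = 120·t - 6 und Einsetzen von t = 3, finden wir j = 354.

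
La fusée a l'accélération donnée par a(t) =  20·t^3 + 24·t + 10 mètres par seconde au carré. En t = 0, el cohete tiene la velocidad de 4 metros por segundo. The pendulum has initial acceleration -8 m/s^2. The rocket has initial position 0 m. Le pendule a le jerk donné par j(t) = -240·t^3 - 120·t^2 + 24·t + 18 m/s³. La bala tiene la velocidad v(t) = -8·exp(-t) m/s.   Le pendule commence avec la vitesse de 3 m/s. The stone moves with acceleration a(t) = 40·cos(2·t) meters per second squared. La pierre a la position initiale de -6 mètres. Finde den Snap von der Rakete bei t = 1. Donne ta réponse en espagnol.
Debemos derivar nuestra ecuación de la aceleración a(t) = 20·t^3 + 24·t + 10 2 veces. Derivando la aceleración, obtenemos la sacudida: j(t) = 60·t^2 + 24. Tomando d/dt de j(t), encontramos s(t) = 120·t. Usando s(t) = 120·t y sustituyendo t = 1, encontramos s = 120.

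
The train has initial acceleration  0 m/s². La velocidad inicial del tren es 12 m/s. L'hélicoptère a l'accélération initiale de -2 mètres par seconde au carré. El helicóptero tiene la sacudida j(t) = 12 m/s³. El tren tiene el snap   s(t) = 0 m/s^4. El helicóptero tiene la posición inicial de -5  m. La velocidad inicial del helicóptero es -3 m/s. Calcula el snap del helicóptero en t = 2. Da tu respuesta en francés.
Nous devons dériver notre équation du jerk j(t) = 12 1 fois. En dérivant le jerk, nous obtenons le snap: s(t) = 0. Nous avons le snap s(t) = 0. En substituant t = 2: s(2) = 0.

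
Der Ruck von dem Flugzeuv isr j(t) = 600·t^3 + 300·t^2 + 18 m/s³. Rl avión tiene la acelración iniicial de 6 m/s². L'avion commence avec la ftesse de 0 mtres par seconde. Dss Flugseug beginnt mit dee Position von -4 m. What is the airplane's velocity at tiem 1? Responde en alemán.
Wir müssen unsere Gleichung für den Ruck j(t) = 600·t^3 + 300·t^2 + 18 2-mal integrieren. Das Integral von dem Ruck, mit a(0) = 6, ergibt die Beschleunigung: a(t) = 150·t^4 + 100·t^3 + 18·t + 6. Die Stammfunktion von der Beschleunigung, mit v(0) = 0, ergibt die Geschwindigkeit: v(t) = t·(30·t^4 + 25·t^3 + 9·t + 6). Aus der Gleichung für die Geschwindigkeit v(t) = t·(30·t^4 + 25·t^3 + 9·t + 6), setzen wir t = 1 ein und erhalten v = 70.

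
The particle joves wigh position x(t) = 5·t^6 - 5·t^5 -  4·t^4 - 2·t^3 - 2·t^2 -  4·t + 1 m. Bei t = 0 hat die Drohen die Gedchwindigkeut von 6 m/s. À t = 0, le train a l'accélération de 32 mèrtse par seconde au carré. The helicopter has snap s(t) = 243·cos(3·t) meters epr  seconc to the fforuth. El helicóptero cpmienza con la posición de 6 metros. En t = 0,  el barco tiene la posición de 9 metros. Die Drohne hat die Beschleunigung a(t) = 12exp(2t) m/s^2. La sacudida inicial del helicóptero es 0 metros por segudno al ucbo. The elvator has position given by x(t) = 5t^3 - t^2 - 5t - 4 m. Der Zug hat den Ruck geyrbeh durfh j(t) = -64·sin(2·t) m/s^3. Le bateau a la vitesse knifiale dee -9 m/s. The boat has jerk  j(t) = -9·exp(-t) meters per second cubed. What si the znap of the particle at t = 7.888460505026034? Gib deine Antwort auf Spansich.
Partiendo de la posición x(t) = 5·t^6 - 5·t^5 - 4·t^4 - 2·t^3 - 2·t^2 - 4·t + 1, tomamos 4 derivadas. Tomando d/dt de x(t), encontramos v(t) = 30·t^5 - 25·t^4 - 16·t^3 - 6·t^2 - 4·t - 4. La derivada de la velocidad da la aceleración: a(t) = 150·t^4 - 100·t^3 - 48·t^2 - 12·t - 4. La derivada de la aceleración da la sacudida: j(t) = 600·t^3 - 300·t^2 - 96·t - 12. Derivando la sacudida, obtenemos el snap: s(t) = 1800·t^2 - 600·t - 96. De la ecuación del snap s(t) = 1800·t^2 - 600·t - 96, sustituimos t = 7.888460505026034 para obtener s = 107180.980147824.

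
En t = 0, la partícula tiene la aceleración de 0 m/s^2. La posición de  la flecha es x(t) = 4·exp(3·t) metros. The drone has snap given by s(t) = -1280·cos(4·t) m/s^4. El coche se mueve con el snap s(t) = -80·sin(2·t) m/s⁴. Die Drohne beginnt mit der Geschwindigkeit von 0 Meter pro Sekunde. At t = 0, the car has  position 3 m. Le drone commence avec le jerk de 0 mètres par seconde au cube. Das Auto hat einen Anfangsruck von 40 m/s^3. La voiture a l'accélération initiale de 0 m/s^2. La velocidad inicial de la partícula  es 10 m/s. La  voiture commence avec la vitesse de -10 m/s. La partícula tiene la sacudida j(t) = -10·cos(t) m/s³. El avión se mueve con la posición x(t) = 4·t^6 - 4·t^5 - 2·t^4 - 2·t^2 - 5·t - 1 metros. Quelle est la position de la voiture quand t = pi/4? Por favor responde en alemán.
Wir müssen das Integral unserer Gleichung für den Snap s(t) = -80·sin(2·t) 4-mal finden. Die Stammfunktion von dem Snap, mit j(0) = 40, ergibt den Ruck: j(t) = 40·cos(2·t). Das Integral von dem Ruck, mit a(0) = 0, ergibt die Beschleunigung: a(t) = 20·sin(2·t). Die Stammfunktion von der Beschleunigung, mit v(0) = -10, ergibt die Geschwindigkeit: v(t) = -10·cos(2·t). Die Stammfunktion von der Geschwindigkeit ist die Position. Mit x(0) = 3 erhalten wir x(t) = 3 - 5·sin(2·t). Wir haben die Position x(t) = 3 - 5·sin(2·t). Durch Einsetzen von t = pi/4: x(pi/4) = -2.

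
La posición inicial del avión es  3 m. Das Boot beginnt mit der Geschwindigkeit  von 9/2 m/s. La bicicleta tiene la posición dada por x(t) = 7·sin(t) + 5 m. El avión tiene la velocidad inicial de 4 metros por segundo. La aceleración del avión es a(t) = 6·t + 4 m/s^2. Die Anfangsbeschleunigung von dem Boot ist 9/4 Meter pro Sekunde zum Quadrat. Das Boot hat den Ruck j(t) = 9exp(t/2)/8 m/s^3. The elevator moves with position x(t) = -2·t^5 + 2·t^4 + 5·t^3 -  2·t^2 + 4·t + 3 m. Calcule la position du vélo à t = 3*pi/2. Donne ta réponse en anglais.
Using x(t) = 7·sin(t) + 5 and substituting t = 3*pi/2, we find x = -2.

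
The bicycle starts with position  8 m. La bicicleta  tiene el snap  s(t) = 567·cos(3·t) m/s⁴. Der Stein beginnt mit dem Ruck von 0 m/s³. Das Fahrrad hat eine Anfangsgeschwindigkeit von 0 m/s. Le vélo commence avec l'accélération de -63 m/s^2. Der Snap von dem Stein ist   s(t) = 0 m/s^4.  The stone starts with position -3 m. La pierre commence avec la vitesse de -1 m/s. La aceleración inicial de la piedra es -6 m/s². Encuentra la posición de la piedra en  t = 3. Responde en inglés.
Starting from snap s(t) = 0, we take 4 antiderivatives. Finding the antiderivative of s(t) and using j(0) = 0: j(t) = 0. Integrating jerk and using the initial condition a(0) = -6, we get a(t) = -6. Taking ∫a(t)dt and applying v(0) = -1, we find v(t) = -6·t - 1. Taking ∫v(t)dt and applying x(0) = -3, we find x(t) = -3·t^2 - t - 3. From the given position equation x(t) = -3·t^2 - t - 3, we substitute t = 3 to get x = -33.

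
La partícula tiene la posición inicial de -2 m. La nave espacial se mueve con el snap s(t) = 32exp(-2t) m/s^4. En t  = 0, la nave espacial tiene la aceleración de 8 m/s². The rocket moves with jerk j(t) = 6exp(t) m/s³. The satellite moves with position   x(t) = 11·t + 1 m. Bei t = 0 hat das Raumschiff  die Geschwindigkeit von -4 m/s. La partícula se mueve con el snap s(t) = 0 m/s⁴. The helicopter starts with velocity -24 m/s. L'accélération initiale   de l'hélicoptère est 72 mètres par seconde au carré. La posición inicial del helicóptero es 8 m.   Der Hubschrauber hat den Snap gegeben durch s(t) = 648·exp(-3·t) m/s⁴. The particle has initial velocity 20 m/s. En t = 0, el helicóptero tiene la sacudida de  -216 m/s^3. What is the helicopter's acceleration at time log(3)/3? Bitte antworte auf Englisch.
To solve this, we need to take 2 antiderivatives of our snap equation s(t) = 648·exp(-3·t). The integral of snap, with j(0) = -216, gives jerk: j(t) = -216·exp(-3·t). The integral of jerk is acceleration. Using a(0) = 72, we get a(t) = 72·exp(-3·t). Using a(t) = 72·exp(-3·t) and substituting t = log(3)/3, we find a = 24.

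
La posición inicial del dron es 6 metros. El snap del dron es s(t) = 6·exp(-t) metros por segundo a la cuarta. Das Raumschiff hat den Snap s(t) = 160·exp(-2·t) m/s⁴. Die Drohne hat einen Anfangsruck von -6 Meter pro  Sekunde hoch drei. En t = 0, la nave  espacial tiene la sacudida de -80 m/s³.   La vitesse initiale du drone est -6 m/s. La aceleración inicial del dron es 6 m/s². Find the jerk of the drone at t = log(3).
We need to integrate our snap equation s(t) = 6·exp(-t) 1 time. Taking ∫s(t)dt and applying j(0) = -6, we find j(t) = -6·exp(-t). From the given jerk equation j(t) = -6·exp(-t), we substitute t = log(3) to get j = -2.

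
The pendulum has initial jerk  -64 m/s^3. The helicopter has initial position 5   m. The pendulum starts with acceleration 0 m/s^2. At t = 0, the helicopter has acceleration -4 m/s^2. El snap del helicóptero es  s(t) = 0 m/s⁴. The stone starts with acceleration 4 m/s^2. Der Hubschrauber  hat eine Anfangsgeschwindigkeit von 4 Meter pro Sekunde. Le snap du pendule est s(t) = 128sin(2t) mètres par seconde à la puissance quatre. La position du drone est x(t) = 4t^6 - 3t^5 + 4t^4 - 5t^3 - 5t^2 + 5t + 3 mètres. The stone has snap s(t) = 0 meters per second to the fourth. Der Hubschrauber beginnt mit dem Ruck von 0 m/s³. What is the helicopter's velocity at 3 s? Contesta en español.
Partiendo del snap s(t) = 0, tomamos 3 integrales. Integrando el snap y usando la condición inicial j(0) = 0, obtenemos j(t) = 0. Tomando ∫j(t)dt y aplicando a(0) = -4, encontramos a(t) = -4. La integral de la aceleración es la velocidad. Usando v(0) = 4, obtenemos v(t) = 4 - 4·t. Tenemos la velocidad v(t) = 4 - 4·t. Sustituyendo t = 3: v(3) = -8.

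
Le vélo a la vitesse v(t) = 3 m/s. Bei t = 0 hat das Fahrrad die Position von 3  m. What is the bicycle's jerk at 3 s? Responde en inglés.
We must differentiate our velocity equation v(t) = 3 2 times. Taking d/dt of v(t), we find a(t) = 0. The derivative of acceleration gives jerk: j(t) = 0. We have jerk j(t) = 0. Substituting t = 3: j(3) = 0.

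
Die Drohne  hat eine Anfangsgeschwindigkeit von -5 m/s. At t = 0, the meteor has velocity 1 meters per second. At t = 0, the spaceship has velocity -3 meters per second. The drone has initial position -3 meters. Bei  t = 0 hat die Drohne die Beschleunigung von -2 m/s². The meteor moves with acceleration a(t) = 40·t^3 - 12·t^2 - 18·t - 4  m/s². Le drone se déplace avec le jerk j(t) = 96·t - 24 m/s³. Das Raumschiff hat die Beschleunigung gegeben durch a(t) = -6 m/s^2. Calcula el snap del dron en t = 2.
Para resolver esto, necesitamos tomar 1 derivada de nuestra ecuación de la sacudida j(t) = 96·t - 24. Derivando la sacudida, obtenemos el snap: s(t) = 96. Usando s(t) = 96 y sustituyendo t = 2, encontramos s = 96.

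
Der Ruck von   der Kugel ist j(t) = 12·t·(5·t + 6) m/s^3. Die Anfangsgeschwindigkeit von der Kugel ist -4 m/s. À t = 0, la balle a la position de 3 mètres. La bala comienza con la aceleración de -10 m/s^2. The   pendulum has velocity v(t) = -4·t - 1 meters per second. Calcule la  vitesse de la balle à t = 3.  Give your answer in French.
Nous devons trouver la primitive de notre équation du jerk j(t) = 12·t·(5·t + 6) 2 fois. En intégrant le jerk et en utilisant la condition initiale a(0) = -10, nous obtenons a(t) = 20·t^3 + 36·t^2 - 10. En prenant ∫a(t)dt et en appliquant v(0) = -4, nous trouvons v(t) = 5·t^4 + 12·t^3 - 10·t - 4. En utilisant v(t) = 5·t^4 + 12·t^3 - 10·t - 4 et en substituant t = 3, nous trouvons v = 695.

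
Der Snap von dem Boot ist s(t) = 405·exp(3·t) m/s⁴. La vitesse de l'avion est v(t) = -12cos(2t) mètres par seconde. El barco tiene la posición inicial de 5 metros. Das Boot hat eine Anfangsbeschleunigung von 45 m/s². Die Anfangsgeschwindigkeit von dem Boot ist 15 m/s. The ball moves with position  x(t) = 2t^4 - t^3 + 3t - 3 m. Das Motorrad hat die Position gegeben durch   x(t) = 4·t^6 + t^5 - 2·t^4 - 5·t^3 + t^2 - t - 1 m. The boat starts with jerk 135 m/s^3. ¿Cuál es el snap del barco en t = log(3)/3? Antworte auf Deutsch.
Mit s(t) = 405·exp(3·t) und Einsetzen von t = log(3)/3, finden wir s = 1215.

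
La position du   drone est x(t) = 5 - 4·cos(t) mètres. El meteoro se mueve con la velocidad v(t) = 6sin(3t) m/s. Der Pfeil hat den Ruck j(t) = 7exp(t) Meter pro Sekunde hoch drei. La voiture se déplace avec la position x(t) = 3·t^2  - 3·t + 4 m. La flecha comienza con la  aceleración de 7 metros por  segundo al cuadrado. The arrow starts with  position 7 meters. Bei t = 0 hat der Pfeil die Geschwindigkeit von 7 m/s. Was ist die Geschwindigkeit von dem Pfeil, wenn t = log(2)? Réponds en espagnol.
Debemos encontrar la antiderivada de nuestra ecuación de la sacudida j(t) = 7·exp(t) 2 veces. Integrando la sacudida y usando la condición inicial a(0) = 7, obtenemos a(t) = 7·exp(t). La antiderivada de la aceleración es la velocidad. Usando v(0) = 7, obtenemos v(t) = 7·exp(t). Usando v(t) = 7·exp(t) y sustituyendo t = log(2), encontramos v = 14.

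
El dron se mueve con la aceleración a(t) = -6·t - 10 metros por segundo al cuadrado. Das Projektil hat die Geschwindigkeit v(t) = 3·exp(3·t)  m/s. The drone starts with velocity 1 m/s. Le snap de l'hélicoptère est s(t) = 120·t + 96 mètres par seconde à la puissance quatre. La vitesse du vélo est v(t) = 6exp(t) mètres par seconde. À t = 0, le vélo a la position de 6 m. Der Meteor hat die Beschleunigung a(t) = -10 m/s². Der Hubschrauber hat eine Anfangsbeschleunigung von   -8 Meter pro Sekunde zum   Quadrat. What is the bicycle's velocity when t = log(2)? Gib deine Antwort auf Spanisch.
Usando v(t) = 6·exp(t) y sustituyendo t = log(2), encontramos v = 12.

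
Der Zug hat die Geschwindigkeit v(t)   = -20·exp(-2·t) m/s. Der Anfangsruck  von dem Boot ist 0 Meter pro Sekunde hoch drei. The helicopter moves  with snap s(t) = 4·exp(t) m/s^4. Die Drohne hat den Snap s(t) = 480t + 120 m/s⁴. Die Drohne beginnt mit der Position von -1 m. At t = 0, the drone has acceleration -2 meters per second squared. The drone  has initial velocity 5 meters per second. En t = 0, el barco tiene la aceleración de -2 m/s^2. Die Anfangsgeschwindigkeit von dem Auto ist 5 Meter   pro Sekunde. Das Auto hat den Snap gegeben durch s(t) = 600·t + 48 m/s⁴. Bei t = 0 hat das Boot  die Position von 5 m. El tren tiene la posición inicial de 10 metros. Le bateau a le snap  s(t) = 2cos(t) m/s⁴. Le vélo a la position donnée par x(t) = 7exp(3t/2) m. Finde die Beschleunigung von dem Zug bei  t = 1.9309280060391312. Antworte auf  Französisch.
Nous devons dériver notre équation de la vitesse v(t) = -20·exp(-2·t) 1 fois. La dérivée de la vitesse donne l'accélération: a(t) = 40·exp(-2·t). De l'équation de l'accélération a(t) = 40·exp(-2·t), nous substituons t = 1.9309280060391312 pour obtenir a = 0.841157333053714.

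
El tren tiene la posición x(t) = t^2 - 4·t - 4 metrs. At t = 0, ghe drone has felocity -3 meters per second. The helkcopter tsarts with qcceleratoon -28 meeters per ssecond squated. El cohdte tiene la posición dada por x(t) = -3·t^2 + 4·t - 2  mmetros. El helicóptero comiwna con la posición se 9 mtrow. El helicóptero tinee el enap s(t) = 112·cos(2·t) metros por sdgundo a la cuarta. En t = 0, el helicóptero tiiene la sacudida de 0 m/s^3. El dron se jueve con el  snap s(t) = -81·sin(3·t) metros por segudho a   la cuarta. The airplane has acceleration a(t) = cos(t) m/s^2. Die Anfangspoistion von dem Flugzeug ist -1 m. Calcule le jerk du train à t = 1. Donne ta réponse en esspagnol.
Para resolver esto, necesitamos tomar 3 derivadas de nuestra ecuación de la posición x(t) = t^2 - 4·t - 4. Tomando d/dt de x(t), encontramos v(t) = 2·t - 4. La derivada de la velocidad da la aceleración: a(t) = 2. Tomando d/dt de a(t), encontramos j(t) = 0. Tenemos la sacudida j(t) = 0. Sustituyendo t = 1: j(1) = 0.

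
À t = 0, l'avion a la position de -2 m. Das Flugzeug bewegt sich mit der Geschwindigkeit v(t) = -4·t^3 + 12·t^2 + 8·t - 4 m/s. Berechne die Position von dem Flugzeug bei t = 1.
Wir müssen unsere Gleichung für die Geschwindigkeit v(t) = -4·t^3 + 12·t^2 + 8·t - 4 1-mal integrieren. Die Stammfunktion von der Geschwindigkeit ist die Position. Mit x(0) = -2 erhalten wir x(t) = -t^4 + 4·t^3 + 4·t^2 - 4·t - 2. Aus der Gleichung für die Position x(t) = -t^4 + 4·t^3 + 4·t^2 - 4·t - 2, setzen wir t = 1 ein und erhalten x = 1.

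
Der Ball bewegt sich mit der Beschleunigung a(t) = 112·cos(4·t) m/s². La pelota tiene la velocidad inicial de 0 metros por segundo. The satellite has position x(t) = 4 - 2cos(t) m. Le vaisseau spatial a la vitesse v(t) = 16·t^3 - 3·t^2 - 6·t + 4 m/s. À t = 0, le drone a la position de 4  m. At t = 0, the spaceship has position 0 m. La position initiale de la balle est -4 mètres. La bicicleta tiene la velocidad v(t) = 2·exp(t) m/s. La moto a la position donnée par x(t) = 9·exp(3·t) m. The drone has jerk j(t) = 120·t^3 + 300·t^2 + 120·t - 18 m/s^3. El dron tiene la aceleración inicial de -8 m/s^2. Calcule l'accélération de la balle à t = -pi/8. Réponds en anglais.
Using a(t) = 112·cos(4·t) and substituting t = -pi/8, we find a = 0.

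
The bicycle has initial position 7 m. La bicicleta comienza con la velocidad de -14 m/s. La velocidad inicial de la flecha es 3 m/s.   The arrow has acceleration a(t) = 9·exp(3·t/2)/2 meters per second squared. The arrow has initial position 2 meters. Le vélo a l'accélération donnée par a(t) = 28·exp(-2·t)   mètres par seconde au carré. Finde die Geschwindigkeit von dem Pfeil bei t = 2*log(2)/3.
Ausgehend von der Beschleunigung a(t) = 9·exp(3·t/2)/2, nehmen wir 1 Stammfunktion. Die Stammfunktion von der Beschleunigung ist die Geschwindigkeit. Mit v(0) = 3 erhalten wir v(t) = 3·exp(3·t/2). Aus der Gleichung für die Geschwindigkeit v(t) = 3·exp(3·t/2), setzen wir t = 2*log(2)/3 ein und erhalten v = 6.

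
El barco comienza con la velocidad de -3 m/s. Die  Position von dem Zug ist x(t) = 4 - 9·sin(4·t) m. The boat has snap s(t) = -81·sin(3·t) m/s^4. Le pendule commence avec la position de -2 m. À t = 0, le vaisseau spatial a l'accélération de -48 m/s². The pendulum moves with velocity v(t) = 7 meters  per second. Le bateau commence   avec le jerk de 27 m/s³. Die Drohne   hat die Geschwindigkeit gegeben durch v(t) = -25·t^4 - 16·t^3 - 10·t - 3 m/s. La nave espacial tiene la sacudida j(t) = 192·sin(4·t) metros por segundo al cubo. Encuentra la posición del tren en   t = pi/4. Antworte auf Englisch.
From the given position equation x(t) = 4 - 9·sin(4·t), we substitute t = pi/4 to get x = 4.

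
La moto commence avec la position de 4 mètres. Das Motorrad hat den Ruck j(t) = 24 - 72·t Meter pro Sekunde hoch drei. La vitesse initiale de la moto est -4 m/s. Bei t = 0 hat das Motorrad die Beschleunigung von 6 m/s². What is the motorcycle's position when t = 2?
To solve this, we need to take 3 integrals of our jerk equation j(t) = 24 - 72·t. The antiderivative of jerk, with a(0) = 6, gives acceleration: a(t) = -36·t^2 + 24·t + 6. Finding the integral of a(t) and using v(0) = -4: v(t) = -12·t^3 + 12·t^2 + 6·t - 4. Taking ∫v(t)dt and applying x(0) = 4, we find x(t) = -3·t^4 + 4·t^3 + 3·t^2 - 4·t + 4. We have position x(t) = -3·t^4 + 4·t^3 + 3·t^2 - 4·t + 4. Substituting t = 2: x(2) = -8.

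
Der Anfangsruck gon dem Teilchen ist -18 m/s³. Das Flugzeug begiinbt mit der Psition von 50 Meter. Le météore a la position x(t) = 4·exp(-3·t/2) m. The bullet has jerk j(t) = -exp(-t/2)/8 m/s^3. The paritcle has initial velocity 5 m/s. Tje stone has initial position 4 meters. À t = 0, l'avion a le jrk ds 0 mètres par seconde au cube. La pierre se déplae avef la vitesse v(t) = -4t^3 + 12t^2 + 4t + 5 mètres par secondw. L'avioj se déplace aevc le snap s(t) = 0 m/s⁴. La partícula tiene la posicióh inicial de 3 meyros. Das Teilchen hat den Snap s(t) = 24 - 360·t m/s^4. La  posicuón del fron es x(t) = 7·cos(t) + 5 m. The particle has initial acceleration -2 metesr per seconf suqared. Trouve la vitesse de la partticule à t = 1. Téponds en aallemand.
Wir müssen unsere Gleichung für den Snap s(t) = 24 - 360·t 3-mal integrieren. Das Integral von dem Snap, mit j(0) = -18, ergibt den Ruck: j(t) = -180·t^2 + 24·t - 18. Das Integral von dem Ruck ist die Beschleunigung. Mit a(0) = -2 erhalten wir a(t) = -60·t^3 + 12·t^2 - 18·t - 2. Durch Integration von der Beschleunigung und Verwendung der Anfangsbedingung v(0) = 5, erhalten wir v(t) = -15·t^4 + 4·t^3 - 9·t^2 - 2·t + 5. Aus der Gleichung für die Geschwindigkeit v(t) = -15·t^4 + 4·t^3 - 9·t^2 - 2·t + 5, setzen wir t = 1 ein und erhalten v = -17.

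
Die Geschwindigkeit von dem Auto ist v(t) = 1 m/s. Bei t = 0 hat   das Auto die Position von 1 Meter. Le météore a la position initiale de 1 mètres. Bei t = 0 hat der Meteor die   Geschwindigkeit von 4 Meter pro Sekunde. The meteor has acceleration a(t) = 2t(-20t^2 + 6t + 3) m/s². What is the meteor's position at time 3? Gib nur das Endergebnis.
The answer is -365.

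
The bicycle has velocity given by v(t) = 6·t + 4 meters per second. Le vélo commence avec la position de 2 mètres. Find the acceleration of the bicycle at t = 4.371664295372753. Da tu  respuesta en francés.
En partant de la vitesse v(t) = 6·t + 4, nous prenons 1 dérivée. En prenant d/dt de v(t), nous trouvons a(t) = 6. En utilisant a(t) = 6 et en substituant t = 4.371664295372753, nous trouvons a = 6.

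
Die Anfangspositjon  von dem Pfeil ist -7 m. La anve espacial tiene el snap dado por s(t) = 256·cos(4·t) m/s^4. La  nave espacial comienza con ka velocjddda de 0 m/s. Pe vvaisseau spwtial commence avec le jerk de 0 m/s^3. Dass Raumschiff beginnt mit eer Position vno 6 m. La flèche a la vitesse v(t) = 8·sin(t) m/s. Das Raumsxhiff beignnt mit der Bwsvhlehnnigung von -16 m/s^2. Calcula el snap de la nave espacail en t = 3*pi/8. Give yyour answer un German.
Mit s(t) = 256·cos(4·t) und Einsetzen von t = 3*pi/8, finden wir s = 0.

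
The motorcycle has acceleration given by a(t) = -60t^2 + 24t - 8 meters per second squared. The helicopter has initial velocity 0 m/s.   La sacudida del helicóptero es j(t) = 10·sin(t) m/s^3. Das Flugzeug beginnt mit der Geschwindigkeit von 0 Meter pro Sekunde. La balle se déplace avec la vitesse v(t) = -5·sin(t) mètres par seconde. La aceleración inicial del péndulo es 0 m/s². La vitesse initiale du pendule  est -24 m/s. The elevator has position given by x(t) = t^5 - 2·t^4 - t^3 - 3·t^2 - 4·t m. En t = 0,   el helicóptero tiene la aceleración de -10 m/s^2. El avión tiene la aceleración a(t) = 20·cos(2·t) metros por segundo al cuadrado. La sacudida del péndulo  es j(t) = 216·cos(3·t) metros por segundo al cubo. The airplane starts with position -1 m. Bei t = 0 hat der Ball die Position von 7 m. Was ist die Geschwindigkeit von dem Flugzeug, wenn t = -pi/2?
Wir müssen das Integral unserer Gleichung für die Beschleunigung a(t) = 20·cos(2·t) 1-mal finden. Die Stammfunktion von der Beschleunigung, mit v(0) = 0, ergibt die Geschwindigkeit: v(t) = 10·sin(2·t). Mit v(t) = 10·sin(2·t) und Einsetzen von t = -pi/2, finden wir v = 0.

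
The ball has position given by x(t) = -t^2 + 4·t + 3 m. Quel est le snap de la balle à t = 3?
En partant de la position x(t) = -t^2 + 4·t + 3, nous prenons 4 dérivées. En prenant d/dt de x(t), nous trouvons v(t) = 4 - 2·t. En prenant d/dt de v(t), nous trouvons a(t) = -2. La dérivée de l'accélération donne le jerk: j(t) = 0. En prenant d/dt de j(t), nous trouvons s(t) = 0. Nous avons le snap s(t) = 0. En substituant t = 3: s(3) = 0.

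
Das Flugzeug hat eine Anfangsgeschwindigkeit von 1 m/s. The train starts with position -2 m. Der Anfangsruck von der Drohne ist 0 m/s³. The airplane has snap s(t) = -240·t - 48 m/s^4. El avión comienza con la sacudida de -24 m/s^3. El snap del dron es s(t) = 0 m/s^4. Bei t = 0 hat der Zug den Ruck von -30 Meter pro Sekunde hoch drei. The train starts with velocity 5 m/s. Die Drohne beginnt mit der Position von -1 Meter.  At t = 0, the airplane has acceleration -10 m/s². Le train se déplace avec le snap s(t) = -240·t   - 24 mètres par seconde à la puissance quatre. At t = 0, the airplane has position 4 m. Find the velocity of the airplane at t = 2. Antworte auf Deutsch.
Wir müssen unsere Gleichung für den Snap s(t) = -240·t - 48 3-mal integrieren. Das Integral von dem Snap ist der Ruck. Mit j(0) = -24 erhalten wir j(t) = -120·t^2 - 48·t - 24. Durch Integration von dem Ruck und Verwendung der Anfangsbedingung a(0) = -10, erhalten wir a(t) = -40·t^3 - 24·t^2 - 24·t - 10. Das Integral von der Beschleunigung, mit v(0) = 1, ergibt die Geschwindigkeit: v(t) = -10·t^4 - 8·t^3 - 12·t^2 - 10·t + 1. Mit v(t) = -10·t^4 - 8·t^3 - 12·t^2 - 10·t + 1 und Einsetzen von t = 2, finden wir v = -291.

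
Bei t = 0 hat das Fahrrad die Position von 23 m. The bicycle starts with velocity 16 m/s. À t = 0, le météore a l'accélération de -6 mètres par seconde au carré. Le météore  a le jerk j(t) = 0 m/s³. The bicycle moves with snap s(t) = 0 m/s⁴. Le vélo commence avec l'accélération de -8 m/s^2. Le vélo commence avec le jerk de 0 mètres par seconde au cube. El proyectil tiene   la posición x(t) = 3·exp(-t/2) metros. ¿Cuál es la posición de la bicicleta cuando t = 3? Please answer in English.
We must find the integral of our snap equation s(t) = 0 4 times. Taking ∫s(t)dt and applying j(0) = 0, we find j(t) = 0. The antiderivative of jerk, with a(0) = -8, gives acceleration: a(t) = -8. The antiderivative of acceleration, with v(0) = 16, gives velocity: v(t) = 16 - 8·t. The antiderivative of velocity is position. Using x(0) = 23, we get x(t) = -4·t^2 + 16·t + 23. We have position x(t) = -4·t^2 + 16·t + 23. Substituting t = 3: x(3) = 35.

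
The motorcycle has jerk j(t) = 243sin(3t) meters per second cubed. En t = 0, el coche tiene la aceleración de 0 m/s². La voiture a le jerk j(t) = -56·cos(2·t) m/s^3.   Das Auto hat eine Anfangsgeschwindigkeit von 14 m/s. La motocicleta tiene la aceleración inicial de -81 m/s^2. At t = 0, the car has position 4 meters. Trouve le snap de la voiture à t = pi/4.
En partant du jerk j(t) = -56·cos(2·t), nous prenons 1 dérivée. La dérivée du jerk donne le snap: s(t) = 112·sin(2·t). En utilisant s(t) = 112·sin(2·t) et en substituant t = pi/4, nous trouvons s = 112.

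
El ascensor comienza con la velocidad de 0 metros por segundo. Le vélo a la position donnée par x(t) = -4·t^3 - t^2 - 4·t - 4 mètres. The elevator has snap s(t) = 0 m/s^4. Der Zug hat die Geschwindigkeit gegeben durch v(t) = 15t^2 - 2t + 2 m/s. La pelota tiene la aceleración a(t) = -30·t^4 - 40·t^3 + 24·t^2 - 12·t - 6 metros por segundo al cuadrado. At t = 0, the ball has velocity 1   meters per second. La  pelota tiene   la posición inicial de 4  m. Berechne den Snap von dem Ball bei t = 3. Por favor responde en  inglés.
Starting from acceleration a(t) = -30·t^4 - 40·t^3 + 24·t^2 - 12·t - 6, we take 2 derivatives. Differentiating acceleration, we get jerk: j(t) = -120·t^3 - 120·t^2 + 48·t - 12. The derivative of jerk gives snap: s(t) = -360·t^2 - 240·t + 48. Using s(t) = -360·t^2 - 240·t + 48 and substituting t = 3, we find s = -3912.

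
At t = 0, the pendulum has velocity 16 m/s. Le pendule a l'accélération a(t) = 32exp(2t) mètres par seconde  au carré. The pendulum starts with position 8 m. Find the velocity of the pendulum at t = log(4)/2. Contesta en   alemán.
Ausgehend von der Beschleunigung a(t) = 32·exp(2·t), nehmen wir 1 Integral. Die Stammfunktion von der Beschleunigung ist die Geschwindigkeit. Mit v(0) = 16 erhalten wir v(t) = 16·exp(2·t). Mit v(t) = 16·exp(2·t) und Einsetzen von t = log(4)/2, finden wir v = 64.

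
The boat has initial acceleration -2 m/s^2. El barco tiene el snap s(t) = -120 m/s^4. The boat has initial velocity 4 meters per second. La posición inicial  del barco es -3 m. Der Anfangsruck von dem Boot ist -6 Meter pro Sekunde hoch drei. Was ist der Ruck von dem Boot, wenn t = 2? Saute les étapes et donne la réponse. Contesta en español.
La sacudida en t = 2 es j = -246.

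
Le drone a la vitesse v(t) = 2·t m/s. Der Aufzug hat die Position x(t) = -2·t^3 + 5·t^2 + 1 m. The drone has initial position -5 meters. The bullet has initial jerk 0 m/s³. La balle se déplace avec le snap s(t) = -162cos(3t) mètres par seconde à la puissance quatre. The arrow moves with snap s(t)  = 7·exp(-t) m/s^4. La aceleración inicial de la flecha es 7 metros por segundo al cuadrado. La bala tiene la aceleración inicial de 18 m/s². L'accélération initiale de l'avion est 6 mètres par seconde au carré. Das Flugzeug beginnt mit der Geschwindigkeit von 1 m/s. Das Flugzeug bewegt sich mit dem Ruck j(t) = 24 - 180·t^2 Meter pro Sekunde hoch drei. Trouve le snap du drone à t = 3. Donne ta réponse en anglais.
Starting from velocity v(t) = 2·t, we take 3 derivatives. Taking d/dt of v(t), we find a(t) = 2. Differentiating acceleration, we get jerk: j(t) = 0. The derivative of jerk gives snap: s(t) = 0. Using s(t) = 0 and substituting t = 3, we find s = 0.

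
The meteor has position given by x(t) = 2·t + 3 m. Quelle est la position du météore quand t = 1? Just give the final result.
x(1) = 5.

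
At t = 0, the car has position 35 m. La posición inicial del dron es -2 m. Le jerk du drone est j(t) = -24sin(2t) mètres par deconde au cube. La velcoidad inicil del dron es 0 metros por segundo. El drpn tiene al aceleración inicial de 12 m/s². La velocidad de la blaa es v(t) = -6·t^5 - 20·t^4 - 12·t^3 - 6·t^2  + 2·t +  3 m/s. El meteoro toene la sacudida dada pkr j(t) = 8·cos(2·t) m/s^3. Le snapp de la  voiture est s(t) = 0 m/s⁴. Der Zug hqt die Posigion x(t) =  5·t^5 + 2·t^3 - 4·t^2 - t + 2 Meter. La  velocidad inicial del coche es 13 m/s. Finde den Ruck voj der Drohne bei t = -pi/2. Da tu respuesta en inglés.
We have jerk j(t) = -24·sin(2·t). Substituting t = -pi/2: j(-pi/2) = 0.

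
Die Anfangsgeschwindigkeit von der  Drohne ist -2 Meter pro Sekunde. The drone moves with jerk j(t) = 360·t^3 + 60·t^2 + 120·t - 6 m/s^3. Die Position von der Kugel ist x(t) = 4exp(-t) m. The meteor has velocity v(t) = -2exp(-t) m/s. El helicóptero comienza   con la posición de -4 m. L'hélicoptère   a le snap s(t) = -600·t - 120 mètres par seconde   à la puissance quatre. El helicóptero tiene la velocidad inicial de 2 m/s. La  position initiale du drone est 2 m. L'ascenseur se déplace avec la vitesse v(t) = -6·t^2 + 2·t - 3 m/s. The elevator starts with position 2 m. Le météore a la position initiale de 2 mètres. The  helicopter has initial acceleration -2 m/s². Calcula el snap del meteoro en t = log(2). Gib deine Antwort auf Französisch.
En partant de la vitesse v(t) = -2·exp(-t), nous prenons 3 dérivées. En dérivant la vitesse, nous obtenons l'accélération: a(t) = 2·exp(-t). En prenant d/dt de a(t), nous trouvons j(t) = -2·exp(-t). En dérivant le jerk, nous obtenons le snap: s(t) = 2·exp(-t). En utilisant s(t) = 2·exp(-t) et en substituant t = log(2), nous trouvons s = 1.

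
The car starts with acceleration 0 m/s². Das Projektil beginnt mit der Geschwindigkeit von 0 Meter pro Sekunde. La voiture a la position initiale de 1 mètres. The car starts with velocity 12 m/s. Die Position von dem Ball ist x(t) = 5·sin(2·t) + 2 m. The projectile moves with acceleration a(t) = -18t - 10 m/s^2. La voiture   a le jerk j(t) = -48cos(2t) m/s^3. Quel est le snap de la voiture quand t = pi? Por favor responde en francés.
En partant du jerk j(t) = -48·cos(2·t), nous prenons 1 dérivée. La dérivée du jerk donne le snap: s(t) = 96·sin(2·t). Nous avons le snap s(t) = 96·sin(2·t). En substituant t = pi: s(pi) = 0.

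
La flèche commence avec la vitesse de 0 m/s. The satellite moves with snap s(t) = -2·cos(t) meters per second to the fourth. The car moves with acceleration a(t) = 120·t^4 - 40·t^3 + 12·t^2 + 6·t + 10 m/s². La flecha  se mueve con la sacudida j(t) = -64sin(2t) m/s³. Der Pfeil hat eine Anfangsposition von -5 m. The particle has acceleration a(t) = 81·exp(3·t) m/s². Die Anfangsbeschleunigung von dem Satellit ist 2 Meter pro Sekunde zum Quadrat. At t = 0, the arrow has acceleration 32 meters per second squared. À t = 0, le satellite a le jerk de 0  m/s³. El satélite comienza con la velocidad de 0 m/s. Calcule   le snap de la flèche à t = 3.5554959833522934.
Pour résoudre ceci, nous devons prendre 1 dérivée de notre équation du jerk j(t) = -64·sin(2·t). En prenant d/dt de j(t), nous trouvons s(t) = -128·cos(2·t). Nous avons le snap s(t) = -128·cos(2·t). En substituant t = 3.5554959833522934: s(3.5554959833522934) = -86.5910617845107.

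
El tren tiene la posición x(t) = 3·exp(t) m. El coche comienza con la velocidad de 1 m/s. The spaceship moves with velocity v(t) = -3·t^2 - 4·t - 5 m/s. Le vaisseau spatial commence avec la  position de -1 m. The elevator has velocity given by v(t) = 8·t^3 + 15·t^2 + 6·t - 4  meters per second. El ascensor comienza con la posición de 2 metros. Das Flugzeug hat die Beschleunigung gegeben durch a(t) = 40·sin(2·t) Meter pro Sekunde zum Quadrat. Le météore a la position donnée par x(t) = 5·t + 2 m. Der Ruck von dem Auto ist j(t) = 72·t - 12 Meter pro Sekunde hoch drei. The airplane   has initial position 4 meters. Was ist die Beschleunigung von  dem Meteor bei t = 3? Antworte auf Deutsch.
Ausgehend von der Position x(t) = 5·t + 2, nehmen wir 2 Ableitungen. Durch Ableiten von der Position erhalten wir die Geschwindigkeit: v(t) = 5. Durch Ableiten von der Geschwindigkeit erhalten wir die Beschleunigung: a(t) = 0. Wir haben die Beschleunigung a(t) = 0. Durch Einsetzen von t = 3: a(3) = 0.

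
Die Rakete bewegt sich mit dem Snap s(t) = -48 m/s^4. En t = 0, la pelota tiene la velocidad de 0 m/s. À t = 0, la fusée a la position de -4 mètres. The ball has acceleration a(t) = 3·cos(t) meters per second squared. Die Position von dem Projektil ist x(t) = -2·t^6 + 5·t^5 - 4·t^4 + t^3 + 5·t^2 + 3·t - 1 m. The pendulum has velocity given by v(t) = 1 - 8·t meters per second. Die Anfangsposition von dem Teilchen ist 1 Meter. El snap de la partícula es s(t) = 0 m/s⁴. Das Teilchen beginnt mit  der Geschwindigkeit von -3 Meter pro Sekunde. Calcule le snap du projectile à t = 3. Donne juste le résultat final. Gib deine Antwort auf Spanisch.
En t = 3, s = -4776.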